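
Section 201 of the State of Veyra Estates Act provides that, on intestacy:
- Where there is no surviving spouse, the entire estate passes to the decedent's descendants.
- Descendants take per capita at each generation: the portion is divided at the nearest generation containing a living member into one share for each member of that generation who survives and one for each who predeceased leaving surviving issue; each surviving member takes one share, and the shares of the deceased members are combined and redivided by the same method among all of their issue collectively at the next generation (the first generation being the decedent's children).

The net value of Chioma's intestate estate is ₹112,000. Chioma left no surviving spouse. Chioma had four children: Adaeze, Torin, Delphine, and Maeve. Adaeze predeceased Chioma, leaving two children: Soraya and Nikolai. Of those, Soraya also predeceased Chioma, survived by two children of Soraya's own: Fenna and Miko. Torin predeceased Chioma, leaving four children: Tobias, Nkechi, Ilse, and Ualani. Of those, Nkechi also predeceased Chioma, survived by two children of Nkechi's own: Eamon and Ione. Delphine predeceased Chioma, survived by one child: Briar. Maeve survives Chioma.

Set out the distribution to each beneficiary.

Fenna: ₹6,000; Miko: ₹6,000; Nikolai: ₹12,000; Tobias: ₹12,000; Eamon: ₹6,000; Ione: ₹6,000; Ilse: ₹12,000; Ualani: ₹12,000; Briar: ₹12,000; Maeve: ₹28,000

The entire ₹112,000 passes to the descendants.
That amount (₹112,000) is divided at the children's generation into 4 shares of ₹28,000. Maeve takes ₹28,000. The 3 shares of the deceased (Adaeze, Torin, and Delphine) are combined into a pool of ₹84,000.
That pool (₹84,000) is divided at the grandchildren's generation into 7 shares of ₹12,000. Nikolai, Tobias, Ilse, Ualani, and Briar each take ₹12,000. The 2 shares of the deceased (Soraya and Nkechi) are combined into a pool of ₹24,000.
That pool (₹24,000) is divided at the great-grandchildren's generation equally among Fenna, Miko, Eamon, and Ione: ₹6,000 each.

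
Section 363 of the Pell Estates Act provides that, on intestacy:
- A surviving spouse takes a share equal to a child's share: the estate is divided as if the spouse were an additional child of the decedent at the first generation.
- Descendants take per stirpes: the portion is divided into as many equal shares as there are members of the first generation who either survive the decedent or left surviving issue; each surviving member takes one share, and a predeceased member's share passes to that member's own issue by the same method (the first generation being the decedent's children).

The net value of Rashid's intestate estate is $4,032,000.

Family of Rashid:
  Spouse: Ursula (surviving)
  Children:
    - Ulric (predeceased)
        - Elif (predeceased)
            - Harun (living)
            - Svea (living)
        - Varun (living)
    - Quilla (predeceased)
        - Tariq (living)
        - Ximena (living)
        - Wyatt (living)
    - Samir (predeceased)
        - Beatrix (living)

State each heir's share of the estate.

The spouse counts as an additional share at the children's level, so there are 4 primary shares of $1,008,000. Ursula takes one such share ($1,008,000).
The children's combined portion ($3,024,000) is divided into 3 shares of $1,008,000: Ulric's $1,008,000 share passes to Ulric's issue; Quilla's $1,008,000 share passes to Quilla's issue; Samir's $1,008,000 share passes to Samir's issue.
Ulric's share ($1,008,000) is divided into 2 shares of $504,000: Varun takes $504,000; Elif's $504,000 share passes to Elif's issue.
Elif's share ($504,000) is divided into 2 shares of $252,000: Harun and Svea each take $252,000.
Quilla's share ($1,008,000) is divided into 3 shares of $336,000: Tariq, Ximena, and Wyatt each take $336,000.
Samir's share ($1,008,000) passes entirely to Beatrix.

Ursula: $1,008,000; Harun: $252,000; Svea: $252,000; Varun: $504,000; Tariq: $336,000; Ximena: $336,000; Wyatt: $336,000; Beatrix: $1,008,000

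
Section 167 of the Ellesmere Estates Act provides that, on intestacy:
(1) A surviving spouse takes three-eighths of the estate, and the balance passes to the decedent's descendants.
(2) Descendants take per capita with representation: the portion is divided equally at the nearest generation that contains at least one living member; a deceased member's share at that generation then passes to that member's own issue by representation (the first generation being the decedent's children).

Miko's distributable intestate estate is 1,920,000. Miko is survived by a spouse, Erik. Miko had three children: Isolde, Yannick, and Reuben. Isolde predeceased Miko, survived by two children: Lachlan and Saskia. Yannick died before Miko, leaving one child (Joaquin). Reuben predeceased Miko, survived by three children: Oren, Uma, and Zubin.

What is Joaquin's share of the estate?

Erik takes three-eighths of 1,920,000 = 720,000. The remaining 1,200,000 passes to the descendants.
No child survives, so the initial division is made at the grandchildren's generation.
The descendants' portion (1,200,000) is divided into 6 shares of 200,000: Lachlan, Saskia, Joaquin, Oren, Uma, and Zubin each take 200,000.

Joaquin receives 200,000.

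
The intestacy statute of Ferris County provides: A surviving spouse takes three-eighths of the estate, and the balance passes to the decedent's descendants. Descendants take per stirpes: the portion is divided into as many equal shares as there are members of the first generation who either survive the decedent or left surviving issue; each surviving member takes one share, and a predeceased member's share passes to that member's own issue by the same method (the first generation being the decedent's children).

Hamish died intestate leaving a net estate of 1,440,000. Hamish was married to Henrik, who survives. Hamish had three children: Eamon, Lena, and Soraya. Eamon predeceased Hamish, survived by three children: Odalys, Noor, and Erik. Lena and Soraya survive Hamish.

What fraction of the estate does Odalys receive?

Odalys receives 5/72 of the estate.

Henrik takes three-eighths of 1,440,000 = 540,000. The remaining 900,000 passes to the descendants.
The descendants' portion (900,000) is divided into 3 shares of 300,000: Lena and Soraya each take 300,000; Eamon's 300,000 share passes to Eamon's issue.
Eamon's share (300,000) is divided into 3 shares of 100,000: Odalys, Noor, and Erik each take 100,000.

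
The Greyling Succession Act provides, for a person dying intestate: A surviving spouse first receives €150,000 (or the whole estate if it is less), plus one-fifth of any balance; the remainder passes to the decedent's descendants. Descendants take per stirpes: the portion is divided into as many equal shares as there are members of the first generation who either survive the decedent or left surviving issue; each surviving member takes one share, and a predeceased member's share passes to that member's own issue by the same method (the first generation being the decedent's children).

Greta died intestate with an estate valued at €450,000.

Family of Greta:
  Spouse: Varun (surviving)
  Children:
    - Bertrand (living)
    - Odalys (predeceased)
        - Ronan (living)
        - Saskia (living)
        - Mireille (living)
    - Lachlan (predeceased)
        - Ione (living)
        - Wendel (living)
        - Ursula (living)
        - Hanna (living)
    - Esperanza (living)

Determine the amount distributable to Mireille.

Varun first takes €150,000, leaving a balance of €300,000. Varun then takes one-fifth of the balance (€60,000), for a total of €210,000. The remaining €240,000 passes to the descendants.
The descendants' portion (€240,000) is divided into 4 shares of €60,000: Bertrand and Esperanza each take €60,000; Odalys's €60,000 share passes to Odalys's issue; Lachlan's €60,000 share passes to Lachlan's issue.
Odalys's share (€60,000) is divided into 3 shares of €20,000: Ronan, Saskia, and Mireille each take €20,000.
Lachlan's share (€60,000) is divided into 4 shares of €15,000: Ione, Wendel, Ursula, and Hanna each take €15,000.

Mireille receives €20,000.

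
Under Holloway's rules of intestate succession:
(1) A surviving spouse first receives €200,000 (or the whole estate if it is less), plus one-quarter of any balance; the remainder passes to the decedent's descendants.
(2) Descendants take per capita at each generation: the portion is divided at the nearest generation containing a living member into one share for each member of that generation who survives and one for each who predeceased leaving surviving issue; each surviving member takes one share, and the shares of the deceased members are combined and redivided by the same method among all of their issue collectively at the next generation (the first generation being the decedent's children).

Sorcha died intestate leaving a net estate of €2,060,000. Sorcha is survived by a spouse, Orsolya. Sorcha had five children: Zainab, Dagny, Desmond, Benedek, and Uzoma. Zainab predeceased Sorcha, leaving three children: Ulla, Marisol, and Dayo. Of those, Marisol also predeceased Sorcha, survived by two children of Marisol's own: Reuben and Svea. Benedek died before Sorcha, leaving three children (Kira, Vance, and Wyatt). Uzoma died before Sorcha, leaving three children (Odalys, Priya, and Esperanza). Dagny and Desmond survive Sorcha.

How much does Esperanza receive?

Esperanza receives €93,000.

Orsolya first takes €200,000, leaving a balance of €1,860,000. Orsolya then takes one-quarter of the balance (€465,000), for a total of €665,000. The remaining €1,395,000 passes to the descendants.
The descendants' portion (€1,395,000) is divided at the children's generation into 5 shares of €279,000. Dagny and Desmond each take €279,000. The 3 shares of the deceased (Zainab, Benedek, and Uzoma) are combined into a pool of €837,000.
That pool (€837,000) is divided at the grandchildren's generation into 9 shares of €93,000. Ulla, Dayo, Kira, Vance, Wyatt, Odalys, Priya, and Esperanza each take €93,000. The remaining share for the deceased Marisol (€93,000) is carried to the next generation.
That pool (€93,000) is divided at the great-grandchildren's generation equally among Reuben and Svea: €46,500 each.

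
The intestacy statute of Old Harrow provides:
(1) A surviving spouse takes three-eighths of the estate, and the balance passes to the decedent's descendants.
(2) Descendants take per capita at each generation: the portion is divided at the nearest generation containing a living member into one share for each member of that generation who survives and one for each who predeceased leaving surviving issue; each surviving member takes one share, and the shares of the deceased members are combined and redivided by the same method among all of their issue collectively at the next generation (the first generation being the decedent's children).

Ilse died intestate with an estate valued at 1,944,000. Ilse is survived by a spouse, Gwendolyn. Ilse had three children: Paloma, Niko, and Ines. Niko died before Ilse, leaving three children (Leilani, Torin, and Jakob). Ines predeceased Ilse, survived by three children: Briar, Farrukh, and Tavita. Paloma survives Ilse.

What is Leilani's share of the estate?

Gwendolyn takes three-eighths of 1,944,000 = 729,000. The remaining 1,215,000 passes to the descendants.
The descendants' portion (1,215,000) is divided at the children's generation into 3 shares of 405,000. Paloma takes 405,000. The 2 shares of the deceased (Niko and Ines) are combined into a pool of 810,000.
That pool (810,000) is divided at the grandchildren's generation equally among Leilani, Torin, Jakob, Briar, Farrukh, and Tavita: 135,000 each.

Leilani receives 135,000.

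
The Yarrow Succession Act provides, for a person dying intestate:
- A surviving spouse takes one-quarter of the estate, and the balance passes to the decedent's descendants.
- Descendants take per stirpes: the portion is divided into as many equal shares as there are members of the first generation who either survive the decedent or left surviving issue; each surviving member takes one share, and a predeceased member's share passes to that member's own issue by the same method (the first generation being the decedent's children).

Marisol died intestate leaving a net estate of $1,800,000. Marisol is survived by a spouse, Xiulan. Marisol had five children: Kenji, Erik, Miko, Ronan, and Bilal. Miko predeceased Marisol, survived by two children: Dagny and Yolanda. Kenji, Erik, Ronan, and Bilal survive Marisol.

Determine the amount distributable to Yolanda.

Yolanda receives $135,000.

Xiulan takes one-quarter of $1,800,000 = $450,000. The remaining $1,350,000 passes to the descendants.
The descendants' portion ($1,350,000) is divided into 5 shares of $270,000: Kenji, Erik, Ronan, and Bilal each take $270,000; Miko's $270,000 share passes to Miko's issue.
Miko's share ($270,000) is divided into 2 shares of $135,000: Dagny and Yolanda each take $135,000.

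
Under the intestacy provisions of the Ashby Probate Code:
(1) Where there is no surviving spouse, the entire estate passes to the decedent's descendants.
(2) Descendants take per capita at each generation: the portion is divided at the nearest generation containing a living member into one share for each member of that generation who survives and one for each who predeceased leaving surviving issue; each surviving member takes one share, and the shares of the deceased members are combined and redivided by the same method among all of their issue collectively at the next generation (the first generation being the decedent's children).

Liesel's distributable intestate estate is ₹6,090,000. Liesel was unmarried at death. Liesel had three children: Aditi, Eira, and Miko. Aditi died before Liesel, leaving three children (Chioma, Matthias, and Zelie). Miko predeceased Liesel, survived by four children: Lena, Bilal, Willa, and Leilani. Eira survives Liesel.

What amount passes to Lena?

The entire ₹6,090,000 passes to the descendants.
That amount (₹6,090,000) is divided at the children's generation into 3 shares of ₹2,030,000. Eira takes ₹2,030,000. The 2 shares of the deceased (Aditi and Miko) are combined into a pool of ₹4,060,000.
That pool (₹4,060,000) is divided at the grandchildren's generation equally among Chioma, Matthias, Zelie, Lena, Bilal, Willa, and Leilani: ₹580,000 each.

Lena receives ₹580,000.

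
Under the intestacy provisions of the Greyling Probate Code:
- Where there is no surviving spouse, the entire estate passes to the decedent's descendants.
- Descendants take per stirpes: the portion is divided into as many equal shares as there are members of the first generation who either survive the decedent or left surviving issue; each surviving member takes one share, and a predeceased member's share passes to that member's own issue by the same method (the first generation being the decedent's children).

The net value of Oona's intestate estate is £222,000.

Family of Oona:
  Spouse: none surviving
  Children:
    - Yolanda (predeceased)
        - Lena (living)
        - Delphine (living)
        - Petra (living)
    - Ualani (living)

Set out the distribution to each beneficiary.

The entire £222,000 passes to the descendants.
That amount (£222,000) is divided into 2 shares of £111,000: Ualani takes £111,000; Yolanda's £111,000 share passes to Yolanda's issue.
Yolanda's share (£111,000) is divided into 3 shares of £37,000: Lena, Delphine, and Petra each take £37,000.

Lena: £37,000; Delphine: £37,000; Petra: £37,000; Ualani: £111,000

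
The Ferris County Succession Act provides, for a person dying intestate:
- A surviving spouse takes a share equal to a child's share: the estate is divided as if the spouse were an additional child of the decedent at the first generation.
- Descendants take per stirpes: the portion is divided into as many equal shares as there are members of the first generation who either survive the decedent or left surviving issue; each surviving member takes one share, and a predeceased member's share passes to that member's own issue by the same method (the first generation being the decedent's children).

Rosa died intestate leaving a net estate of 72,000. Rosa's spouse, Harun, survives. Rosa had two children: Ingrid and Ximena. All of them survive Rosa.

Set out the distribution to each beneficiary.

The spouse counts as an additional share at the children's level, so there are 3 primary shares of 24,000. Harun takes one such share (24,000).
The children's combined portion (48,000) is divided into 2 shares of 24,000: Ingrid and Ximena each take 24,000.

Harun: 24,000; Ingrid: 24,000; Ximena: 24,000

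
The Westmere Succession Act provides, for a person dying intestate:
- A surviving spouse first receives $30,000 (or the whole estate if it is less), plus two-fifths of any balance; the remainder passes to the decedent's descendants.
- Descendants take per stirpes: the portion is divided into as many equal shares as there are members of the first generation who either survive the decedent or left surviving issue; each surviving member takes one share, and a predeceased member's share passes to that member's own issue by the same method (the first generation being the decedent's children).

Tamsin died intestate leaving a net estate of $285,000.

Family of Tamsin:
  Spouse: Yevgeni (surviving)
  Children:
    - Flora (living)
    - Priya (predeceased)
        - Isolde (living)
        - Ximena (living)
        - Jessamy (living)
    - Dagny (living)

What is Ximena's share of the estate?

Ximena receives $17,000.

Yevgeni first takes $30,000, leaving a balance of $255,000. Yevgeni then takes two-fifths of the balance ($102,000), for a total of $132,000. The remaining $153,000 passes to the descendants.
The descendants' portion ($153,000) is divided into 3 shares of $51,000: Flora and Dagny each take $51,000; Priya's $51,000 share passes to Priya's issue.
Priya's share ($51,000) is divided into 3 shares of $17,000: Isolde, Ximena, and Jessamy each take $17,000.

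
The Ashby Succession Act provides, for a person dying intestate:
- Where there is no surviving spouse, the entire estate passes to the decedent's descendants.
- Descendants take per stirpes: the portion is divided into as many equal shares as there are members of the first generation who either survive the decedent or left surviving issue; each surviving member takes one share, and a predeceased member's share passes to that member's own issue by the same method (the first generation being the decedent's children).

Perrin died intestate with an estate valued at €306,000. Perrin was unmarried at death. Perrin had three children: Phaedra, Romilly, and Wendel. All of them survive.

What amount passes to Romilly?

The entire €306,000 passes to the descendants.
That amount (€306,000) is divided into 3 shares of €102,000: Phaedra, Romilly, and Wendel each take €102,000.

Romilly receives €102,000.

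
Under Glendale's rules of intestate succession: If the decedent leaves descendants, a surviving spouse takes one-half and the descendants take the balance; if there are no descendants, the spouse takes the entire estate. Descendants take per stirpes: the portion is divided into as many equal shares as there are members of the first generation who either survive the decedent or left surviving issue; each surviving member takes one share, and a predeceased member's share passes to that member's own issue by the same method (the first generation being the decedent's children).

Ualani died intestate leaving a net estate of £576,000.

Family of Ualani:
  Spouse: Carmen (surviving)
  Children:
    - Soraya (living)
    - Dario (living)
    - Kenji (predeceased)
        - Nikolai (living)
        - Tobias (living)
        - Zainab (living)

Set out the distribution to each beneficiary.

Carmen takes one-half of £576,000 = £288,000. The remaining £288,000 passes to the descendants.
The descendants' portion (£288,000) is divided into 3 shares of £96,000: Soraya and Dario each take £96,000; Kenji's £96,000 share passes to Kenji's issue.
Kenji's share (£96,000) is divided into 3 shares of £32,000: Nikolai, Tobias, and Zainab each take £32,000.

Carmen: £288,000; Soraya: £96,000; Dario: £96,000; Nikolai: £32,000; Tobias: £32,000; Zainab: £32,000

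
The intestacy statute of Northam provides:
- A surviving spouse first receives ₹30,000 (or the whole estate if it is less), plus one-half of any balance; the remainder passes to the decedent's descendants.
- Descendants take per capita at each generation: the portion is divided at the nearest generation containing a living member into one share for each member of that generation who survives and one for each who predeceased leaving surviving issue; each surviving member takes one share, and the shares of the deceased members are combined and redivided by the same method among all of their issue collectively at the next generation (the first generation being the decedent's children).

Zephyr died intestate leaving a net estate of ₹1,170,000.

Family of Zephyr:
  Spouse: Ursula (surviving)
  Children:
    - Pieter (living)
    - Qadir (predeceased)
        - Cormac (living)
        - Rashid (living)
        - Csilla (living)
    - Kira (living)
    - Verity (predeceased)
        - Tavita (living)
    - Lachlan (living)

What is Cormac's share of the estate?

Cormac receives ₹57,000.

Ursula first takes ₹30,000, leaving a balance of ₹1,140,000. Ursula then takes one-half of the balance (₹570,000), for a total of ₹600,000. The remaining ₹570,000 passes to the descendants.
The descendants' portion (₹570,000) is divided at the children's generation into 5 shares of ₹114,000. Pieter, Kira, and Lachlan each take ₹114,000. The 2 shares of the deceased (Qadir and Verity) are combined into a pool of ₹228,000.
That pool (₹228,000) is divided at the grandchildren's generation equally among Cormac, Rashid, Csilla, and Tavita: ₹57,000 each.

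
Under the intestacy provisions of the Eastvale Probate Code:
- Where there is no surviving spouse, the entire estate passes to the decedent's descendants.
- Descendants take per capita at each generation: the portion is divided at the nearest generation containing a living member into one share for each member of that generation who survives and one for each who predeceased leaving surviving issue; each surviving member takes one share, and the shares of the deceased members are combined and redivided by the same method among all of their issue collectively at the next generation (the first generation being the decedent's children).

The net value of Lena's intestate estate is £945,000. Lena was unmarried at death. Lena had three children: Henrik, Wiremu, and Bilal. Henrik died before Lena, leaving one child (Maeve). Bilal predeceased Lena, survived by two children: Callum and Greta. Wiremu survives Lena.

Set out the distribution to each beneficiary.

The entire £945,000 passes to the descendants.
That amount (£945,000) is divided at the children's generation into 3 shares of £315,000. Wiremu takes £315,000. The 2 shares of the deceased (Henrik and Bilal) are combined into a pool of £630,000.
That pool (£630,000) is divided at the grandchildren's generation equally among Maeve, Callum, and Greta: £210,000 each.

Maeve: £210,000; Wiremu: £315,000; Callum: £210,000; Greta: £210,000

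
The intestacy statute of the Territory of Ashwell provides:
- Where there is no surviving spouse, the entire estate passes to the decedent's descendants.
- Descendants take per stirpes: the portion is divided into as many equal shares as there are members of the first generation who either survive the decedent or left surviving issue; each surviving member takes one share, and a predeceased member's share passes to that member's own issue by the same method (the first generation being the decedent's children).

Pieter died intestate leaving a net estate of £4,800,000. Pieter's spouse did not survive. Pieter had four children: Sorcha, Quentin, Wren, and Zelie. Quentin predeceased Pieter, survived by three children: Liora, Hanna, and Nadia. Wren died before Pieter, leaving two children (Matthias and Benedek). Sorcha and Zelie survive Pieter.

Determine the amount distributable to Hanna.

Hanna receives £400,000.

The entire £4,800,000 passes to the descendants.
That amount (£4,800,000) is divided into 4 shares of £1,200,000: Sorcha and Zelie each take £1,200,000; Quentin's £1,200,000 share passes to Quentin's issue; Wren's £1,200,000 share passes to Wren's issue.
Quentin's share (£1,200,000) is divided into 3 shares of £400,000: Liora, Hanna, and Nadia each take £400,000.
Wren's share (£1,200,000) is divided into 2 shares of £600,000: Matthias and Benedek each take £600,000.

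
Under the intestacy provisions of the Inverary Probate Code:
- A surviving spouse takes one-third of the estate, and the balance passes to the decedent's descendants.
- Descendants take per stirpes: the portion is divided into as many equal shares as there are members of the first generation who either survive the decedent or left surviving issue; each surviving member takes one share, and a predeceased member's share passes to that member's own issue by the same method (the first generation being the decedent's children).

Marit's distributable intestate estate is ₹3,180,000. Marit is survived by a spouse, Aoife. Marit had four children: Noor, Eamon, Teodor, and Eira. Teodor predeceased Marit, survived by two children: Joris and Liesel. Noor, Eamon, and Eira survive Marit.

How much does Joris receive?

Joris receives ₹265,000.

Aoife takes one-third of ₹3,180,000 = ₹1,060,000. The remaining ₹2,120,000 passes to the descendants.
The descendants' portion (₹2,120,000) is divided into 4 shares of ₹530,000: Noor, Eamon, and Eira each take ₹530,000; Teodor's ₹530,000 share passes to Teodor's issue.
Teodor's share (₹530,000) is divided into 2 shares of ₹265,000: Joris and Liesel each take ₹265,000.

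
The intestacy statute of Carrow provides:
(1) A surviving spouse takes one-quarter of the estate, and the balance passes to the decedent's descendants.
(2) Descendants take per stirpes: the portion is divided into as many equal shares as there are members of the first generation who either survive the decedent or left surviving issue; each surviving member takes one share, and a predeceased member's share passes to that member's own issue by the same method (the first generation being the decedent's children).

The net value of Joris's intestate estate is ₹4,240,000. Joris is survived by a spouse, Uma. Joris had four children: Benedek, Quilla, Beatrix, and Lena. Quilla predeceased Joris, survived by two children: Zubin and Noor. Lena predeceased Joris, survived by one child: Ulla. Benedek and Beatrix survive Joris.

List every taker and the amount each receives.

Uma: ₹1,060,000; Benedek: ₹795,000; Zubin: ₹397,500; Noor: ₹397,500; Beatrix: ₹795,000; Ulla: ₹795,000

Uma takes one-quarter of ₹4,240,000 = ₹1,060,000. The remaining ₹3,180,000 passes to the descendants.
The descendants' portion (₹3,180,000) is divided into 4 shares of ₹795,000: Benedek and Beatrix each take ₹795,000; Quilla's ₹795,000 share passes to Quilla's issue; Lena's ₹795,000 share passes to Lena's issue.
Quilla's share (₹795,000) is divided into 2 shares of ₹397,500: Zubin and Noor each take ₹397,500.
Lena's share (₹795,000) passes entirely to Ulla.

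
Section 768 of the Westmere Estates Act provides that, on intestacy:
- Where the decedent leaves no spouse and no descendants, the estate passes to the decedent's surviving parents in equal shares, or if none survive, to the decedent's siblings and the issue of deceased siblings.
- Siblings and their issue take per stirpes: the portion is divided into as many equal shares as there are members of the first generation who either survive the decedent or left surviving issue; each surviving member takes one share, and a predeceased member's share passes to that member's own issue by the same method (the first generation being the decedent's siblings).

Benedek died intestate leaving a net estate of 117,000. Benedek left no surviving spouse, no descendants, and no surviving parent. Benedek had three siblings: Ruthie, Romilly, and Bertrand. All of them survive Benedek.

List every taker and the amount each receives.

The entire 117,000 passes to the siblings and their issue.
That amount (117,000) is divided into 3 shares of 39,000: Ruthie, Romilly, and Bertrand each take 39,000.

Ruthie: 39,000; Romilly: 39,000; Bertrand: 39,000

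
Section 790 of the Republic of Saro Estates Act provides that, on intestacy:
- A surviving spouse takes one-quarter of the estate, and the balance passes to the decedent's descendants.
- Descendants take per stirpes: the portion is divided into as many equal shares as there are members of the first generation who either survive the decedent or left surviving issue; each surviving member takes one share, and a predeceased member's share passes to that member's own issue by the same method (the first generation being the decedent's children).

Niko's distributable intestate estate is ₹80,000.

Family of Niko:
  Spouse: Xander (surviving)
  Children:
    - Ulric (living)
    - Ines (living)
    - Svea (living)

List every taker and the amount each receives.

Xander takes one-quarter of ₹80,000 = ₹20,000. The remaining ₹60,000 passes to the descendants.
The descendants' portion (₹60,000) is divided into 3 shares of ₹20,000: Ulric, Ines, and Svea each take ₹20,000.

Xander: ₹20,000; Ulric: ₹20,000; Ines: ₹20,000; Svea: ₹20,000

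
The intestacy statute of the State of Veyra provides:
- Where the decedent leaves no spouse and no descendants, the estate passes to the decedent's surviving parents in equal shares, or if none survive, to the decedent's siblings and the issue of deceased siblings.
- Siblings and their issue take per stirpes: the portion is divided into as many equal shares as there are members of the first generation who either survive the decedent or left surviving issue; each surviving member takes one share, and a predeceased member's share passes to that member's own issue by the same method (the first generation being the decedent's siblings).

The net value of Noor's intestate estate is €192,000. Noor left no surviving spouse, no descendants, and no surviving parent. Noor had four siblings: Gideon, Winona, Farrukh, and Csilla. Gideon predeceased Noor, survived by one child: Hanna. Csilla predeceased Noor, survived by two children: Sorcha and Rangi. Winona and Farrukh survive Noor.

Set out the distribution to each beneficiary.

Hanna: €48,000; Winona: €48,000; Farrukh: €48,000; Sorcha: €24,000; Rangi: €24,000

The entire €192,000 passes to the siblings and their issue.
That amount (€192,000) is divided into 4 shares of €48,000: Winona and Farrukh each take €48,000; Gideon's €48,000 share passes to Gideon's issue; Csilla's €48,000 share passes to Csilla's issue.
Gideon's share (€48,000) passes entirely to Hanna.
Csilla's share (€48,000) is divided into 2 shares of €24,000: Sorcha and Rangi each take €24,000.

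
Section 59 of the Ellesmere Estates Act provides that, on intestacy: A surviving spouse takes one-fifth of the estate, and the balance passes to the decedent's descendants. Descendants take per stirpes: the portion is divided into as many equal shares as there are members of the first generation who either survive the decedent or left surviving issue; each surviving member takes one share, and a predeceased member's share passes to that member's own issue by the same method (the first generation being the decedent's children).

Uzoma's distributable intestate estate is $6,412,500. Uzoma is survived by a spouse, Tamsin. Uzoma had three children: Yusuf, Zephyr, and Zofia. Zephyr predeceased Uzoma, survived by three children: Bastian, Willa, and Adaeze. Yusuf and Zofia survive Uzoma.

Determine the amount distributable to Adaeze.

Tamsin takes one-fifth of $6,412,500 = $1,282,500. The remaining $5,130,000 passes to the descendants.
The descendants' portion ($5,130,000) is divided into 3 shares of $1,710,000: Yusuf and Zofia each take $1,710,000; Zephyr's $1,710,000 share passes to Zephyr's issue.
Zephyr's share ($1,710,000) is divided into 3 shares of $570,000: Bastian, Willa, and Adaeze each take $570,000.

Adaeze receives $570,000.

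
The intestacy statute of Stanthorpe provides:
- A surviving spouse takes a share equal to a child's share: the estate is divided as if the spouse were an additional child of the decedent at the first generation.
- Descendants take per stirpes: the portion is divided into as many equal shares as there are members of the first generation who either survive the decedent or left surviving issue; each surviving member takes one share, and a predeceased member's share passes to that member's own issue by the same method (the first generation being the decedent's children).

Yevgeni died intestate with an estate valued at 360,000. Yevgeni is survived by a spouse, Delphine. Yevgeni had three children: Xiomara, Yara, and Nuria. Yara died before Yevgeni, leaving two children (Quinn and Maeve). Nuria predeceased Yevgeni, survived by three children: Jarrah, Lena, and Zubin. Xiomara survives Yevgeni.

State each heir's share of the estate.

Delphine: 90,000; Xiomara: 90,000; Quinn: 45,000; Maeve: 45,000; Jarrah: 30,000; Lena: 30,000; Zubin: 30,000

The spouse counts as an additional share at the children's level, so there are 4 primary shares of 90,000. Delphine takes one such share (90,000).
The children's combined portion (270,000) is divided into 3 shares of 90,000: Xiomara takes 90,000; Yara's 90,000 share passes to Yara's issue; Nuria's 90,000 share passes to Nuria's issue.
Yara's share (90,000) is divided into 2 shares of 45,000: Quinn and Maeve each take 45,000.
Nuria's share (90,000) is divided into 3 shares of 30,000: Jarrah, Lena, and Zubin each take 30,000.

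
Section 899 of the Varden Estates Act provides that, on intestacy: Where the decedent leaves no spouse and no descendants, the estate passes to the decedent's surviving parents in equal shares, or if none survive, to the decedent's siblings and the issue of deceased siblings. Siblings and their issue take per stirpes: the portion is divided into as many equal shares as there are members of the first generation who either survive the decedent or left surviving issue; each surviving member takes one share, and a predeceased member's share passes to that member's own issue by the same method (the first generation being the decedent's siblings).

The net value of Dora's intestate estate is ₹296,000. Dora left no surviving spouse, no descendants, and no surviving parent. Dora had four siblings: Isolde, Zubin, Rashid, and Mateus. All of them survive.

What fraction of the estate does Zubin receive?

The entire ₹296,000 passes to the siblings and their issue.
That amount (₹296,000) is divided into 4 shares of ₹74,000: Isolde, Zubin, Rashid, and Mateus each take ₹74,000.

Zubin receives 1/4 of the estate.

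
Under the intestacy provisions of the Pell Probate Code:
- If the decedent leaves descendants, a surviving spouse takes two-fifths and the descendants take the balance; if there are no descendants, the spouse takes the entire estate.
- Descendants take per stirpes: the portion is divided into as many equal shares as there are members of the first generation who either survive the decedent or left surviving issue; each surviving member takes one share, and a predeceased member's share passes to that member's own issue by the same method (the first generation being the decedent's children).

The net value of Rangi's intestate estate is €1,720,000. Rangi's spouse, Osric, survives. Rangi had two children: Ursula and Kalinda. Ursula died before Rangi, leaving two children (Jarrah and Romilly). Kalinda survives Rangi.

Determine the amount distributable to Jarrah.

Jarrah receives €258,000.

Osric takes two-fifths of €1,720,000 = €688,000. The remaining €1,032,000 passes to the descendants.
The descendants' portion (€1,032,000) is divided into 2 shares of €516,000: Kalinda takes €516,000; Ursula's €516,000 share passes to Ursula's issue.
Ursula's share (€516,000) is divided into 2 shares of €258,000: Jarrah and Romilly each take €258,000.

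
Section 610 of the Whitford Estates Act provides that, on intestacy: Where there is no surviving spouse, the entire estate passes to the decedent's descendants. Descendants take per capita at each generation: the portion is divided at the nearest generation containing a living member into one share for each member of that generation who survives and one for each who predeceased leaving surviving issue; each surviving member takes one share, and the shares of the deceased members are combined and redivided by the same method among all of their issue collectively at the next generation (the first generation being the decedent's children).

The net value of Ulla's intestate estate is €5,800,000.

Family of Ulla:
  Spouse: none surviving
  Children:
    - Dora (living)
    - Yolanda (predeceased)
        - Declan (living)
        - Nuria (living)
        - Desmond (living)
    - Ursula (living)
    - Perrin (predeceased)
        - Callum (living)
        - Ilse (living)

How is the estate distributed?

The entire €5,800,000 passes to the descendants.
That amount (€5,800,000) is divided at the children's generation into 4 shares of €1,450,000. Dora and Ursula each take €1,450,000. The 2 shares of the deceased (Yolanda and Perrin) are combined into a pool of €2,900,000.
That pool (€2,900,000) is divided at the grandchildren's generation equally among Declan, Nuria, Desmond, Callum, and Ilse: €580,000 each.

Dora: €1,450,000; Declan: €580,000; Nuria: €580,000; Desmond: €580,000; Ursula: €1,450,000; Callum: €580,000; Ilse: €580,000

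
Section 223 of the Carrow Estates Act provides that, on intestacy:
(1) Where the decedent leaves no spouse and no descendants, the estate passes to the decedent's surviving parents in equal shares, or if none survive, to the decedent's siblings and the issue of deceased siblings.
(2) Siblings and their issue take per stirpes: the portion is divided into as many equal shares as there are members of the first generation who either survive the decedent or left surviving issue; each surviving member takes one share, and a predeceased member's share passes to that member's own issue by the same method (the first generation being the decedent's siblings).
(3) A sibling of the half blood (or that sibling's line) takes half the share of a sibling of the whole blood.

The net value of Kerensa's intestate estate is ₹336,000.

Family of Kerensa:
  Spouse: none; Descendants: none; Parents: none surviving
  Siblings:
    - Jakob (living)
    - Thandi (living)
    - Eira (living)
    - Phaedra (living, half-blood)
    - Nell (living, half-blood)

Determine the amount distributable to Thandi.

Thandi receives ₹84,000.

The entire ₹336,000 passes to the siblings and their issue.
Counting each half-blood sibling's line as half a unit, there are 4 units in ₹336,000, so one unit is ₹84,000. Whole-blood lines (Jakob, Thandi, and Eira) take ₹84,000 each; half-blood lines (Phaedra and Nell) take ₹42,000 each.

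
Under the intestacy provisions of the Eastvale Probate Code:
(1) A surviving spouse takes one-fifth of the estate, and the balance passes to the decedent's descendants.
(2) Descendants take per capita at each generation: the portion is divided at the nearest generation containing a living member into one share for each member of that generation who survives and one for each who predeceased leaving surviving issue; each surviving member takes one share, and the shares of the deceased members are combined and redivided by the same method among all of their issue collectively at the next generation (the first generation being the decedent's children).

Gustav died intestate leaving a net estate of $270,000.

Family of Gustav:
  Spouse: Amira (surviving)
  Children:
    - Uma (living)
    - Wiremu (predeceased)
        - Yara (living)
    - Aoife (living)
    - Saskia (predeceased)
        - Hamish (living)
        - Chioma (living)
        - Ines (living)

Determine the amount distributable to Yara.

Yara receives $27,000.

Amira takes one-fifth of $270,000 = $54,000. The remaining $216,000 passes to the descendants.
The descendants' portion ($216,000) is divided at the children's generation into 4 shares of $54,000. Uma and Aoife each take $54,000. The 2 shares of the deceased (Wiremu and Saskia) are combined into a pool of $108,000.
That pool ($108,000) is divided at the grandchildren's generation equally among Yara, Hamish, Chioma, and Ines: $27,000 each.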